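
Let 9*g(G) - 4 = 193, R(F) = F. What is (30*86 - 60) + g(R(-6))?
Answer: 22877/9 ≈ 2541.9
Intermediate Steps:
g(G) = 197/9 (g(G) = 4/9 + (⅑)*193 = 4/9 + 193/9 = 197/9)
(30*86 - 60) + g(R(-6)) = (30*86 - 60) + 197/9 = (2580 - 60) + 197/9 = 2520 + 197/9 = 22877/9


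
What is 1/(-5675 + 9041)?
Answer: 1/3366 ≈ 0.00029709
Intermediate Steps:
1/(-5675 + 9041) = 1/3366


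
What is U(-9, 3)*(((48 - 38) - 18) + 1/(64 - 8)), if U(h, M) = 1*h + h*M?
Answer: 4023/14 ≈ 287.36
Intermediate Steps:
U(h, M) = h + M*h
U(-9, 3)*(((48 - 38) - 18) + 1/(64 - 8)) = (-9*(1 + 3))*(((48 - 38) - 18) + 1/(64 - 8)) = (-9*4)*((10 - 18) + 1/56) = -36*(-8 + 1/56) = -36*(-447/56) = 4023/14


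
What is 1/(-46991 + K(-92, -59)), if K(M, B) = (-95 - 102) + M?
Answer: -1/47280 ≈ -2.1151e-5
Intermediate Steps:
K(M, B) = -197 + M
1/(-46991 + K(-92, -59)) = 1/(-46991 + (-197 - 92)) = 1/(-46991 - 289) = 1/(-47280) = -1/47280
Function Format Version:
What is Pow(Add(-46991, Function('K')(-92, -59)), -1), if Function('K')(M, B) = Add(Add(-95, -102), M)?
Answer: Rational(-1, 47280) ≈ -2.1151e-5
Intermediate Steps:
Function('K')(M, B) = Add(-197, M)
Pow(Add(-46991, Function('K')(-92, -59)), -1) = Pow(Add(-46991, Add(-197, -92)), -1) = Pow(Add(-46991, -289), -1) = Pow(-47280, -1) = Rational(-1, 47280)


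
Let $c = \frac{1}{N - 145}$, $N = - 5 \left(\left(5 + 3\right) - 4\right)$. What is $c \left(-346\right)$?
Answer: $\frac{346}{165} \approx 2.097$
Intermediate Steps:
$N = -20$ ($N = - 5 \left(8 - 4\right) = \left(-5\right) 4 = -20$)
$c = - \frac{1}{165}$ ($c = \frac{1}{-20 - 145} = \frac{1}{-165} = - \frac{1}{165} \approx -0.0060606$)
$c \left(-346\right) = \left(- \frac{1}{165}\right) \left(-346\right) = \frac{346}{165}$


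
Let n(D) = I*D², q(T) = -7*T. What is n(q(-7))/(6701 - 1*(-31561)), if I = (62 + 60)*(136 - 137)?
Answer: -20923/2733 ≈ -7.6557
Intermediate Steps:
I = -122 (I = 122*(-1) = -122)
n(D) = -122*D²
n(q(-7))/(6701 - 1*(-31561)) = (-122*(-7*(-7))²)/(6701 - 1*(-31561)) = (-122*49²)/(6701 + 31561) = -122*2401/38262 = -292922*1/38262 = -20923/2733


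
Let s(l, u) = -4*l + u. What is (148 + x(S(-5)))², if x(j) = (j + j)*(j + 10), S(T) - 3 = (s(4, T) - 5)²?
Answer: 875740356100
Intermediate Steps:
s(l, u) = u - 4*l
S(T) = 3 + (-21 + T)² (S(T) = 3 + ((T - 4*4) - 5)² = 3 + ((T - 16) - 5)² = 3 + ((-16 + T) - 5)² = 3 + (-21 + T)²)
x(j) = 2*j*(10 + j) (x(j) = (2*j)*(10 + j) = 2*j*(10 + j))
(148 + x(S(-5)))² = (148 + 2*(3 + (-21 - 5)²)*(10 + (3 + (-21 - 5)²)))² = (148 + 2*(3 + (-26)²)*(10 + (3 + (-26)²)))² = (148 + 2*(3 + 676)*(10 + (3 + 676)))² = (148 + 2*679*(10 + 679))² = (148 + 2*679*689)² = (148 + 935662)² = 935810² = 875740356100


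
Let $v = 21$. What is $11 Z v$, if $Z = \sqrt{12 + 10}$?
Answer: $231 \sqrt{22} \approx 1083.5$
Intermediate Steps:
$Z = \sqrt{22} \approx 4.6904$
$11 Z v = 11 \sqrt{22} \cdot 21 = 231 \sqrt{22}$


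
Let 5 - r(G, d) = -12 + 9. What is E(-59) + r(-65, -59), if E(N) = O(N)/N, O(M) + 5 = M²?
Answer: -3004/59 ≈ -50.915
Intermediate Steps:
O(M) = -5 + M²
E(N) = (-5 + N²)/N
r(G, d) = 8 (r(G, d) = 5 - (-12 + 9) = 5 - 1*(-3) = 5 + 3 = 8)
E(-59) + r(-65, -59) = (-59 - 5/(-59)) + 8 = (-59 - 5*(-1/59)) + 8 = (-59 + 5/59) + 8 = -3476/59 + 8 = -3004/59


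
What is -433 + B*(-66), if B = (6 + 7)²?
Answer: -11587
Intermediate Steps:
B = 169 (B = 13² = 169)
-433 + B*(-66) = -433 + 169*(-66) = -433 - 11154 = -11587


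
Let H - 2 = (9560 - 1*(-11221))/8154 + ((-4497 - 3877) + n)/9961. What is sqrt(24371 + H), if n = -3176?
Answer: sqrt(40513515885391278)/1289238 ≈ 156.12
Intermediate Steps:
H = 4369283/1289238 (H = 2 + ((9560 - 1*(-11221))/8154 + ((-4497 - 3877) - 3176)/9961) = 2 + ((9560 + 11221)*(1/8154) + (-8374 - 3176)*(1/9961)) = 2 + (20781*(1/8154) - 11550*1/9961) = 2 + (2309/906 - 1650/1423) = 2 + 1790807/1289238 = 4369283/1289238 ≈ 3.3890)
sqrt(24371 + H) = sqrt(24371 + 4369283/1289238) = sqrt(31424388581/1289238) = sqrt(40513515885391278)/1289238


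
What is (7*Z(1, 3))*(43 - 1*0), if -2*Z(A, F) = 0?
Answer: 0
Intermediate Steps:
Z(A, F) = 0 (Z(A, F) = -1/2*0 = 0)
(7*Z(1, 3))*(43 - 1*0) = (7*0)*(43 - 1*0) = 0*(43 + 0) = 0*43 = 0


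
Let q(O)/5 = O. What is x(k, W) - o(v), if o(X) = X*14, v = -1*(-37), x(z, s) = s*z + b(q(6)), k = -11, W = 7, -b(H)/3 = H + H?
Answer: -775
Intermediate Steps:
q(O) = 5*O
b(H) = -6*H (b(H) = -3*(H + H) = -6*H)
x(z, s) = -180 + s*z (x(z, s) = s*z - 30*6 = s*z - 6*30 = s*z - 180 = -180 + s*z)
v = 37
o(X) = 14*X
x(k, W) - o(v) = (-180 + 7*(-11)) - 14*37 = (-180 - 77) - 1*518 = -257 - 518 = -775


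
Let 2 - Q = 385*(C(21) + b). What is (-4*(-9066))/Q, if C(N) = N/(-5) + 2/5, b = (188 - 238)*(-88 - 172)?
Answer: -12088/1667845 ≈ -0.0072477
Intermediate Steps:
b = 13000 (b = -50*(-260) = 13000)
C(N) = ⅖ - N/5 (C(N) = N*(-⅕) + 2*(⅕) = -N/5 + ⅖ = ⅖ - N/5)
Q = -5003535 (Q = 2 - 385*((⅖ - ⅕*21) + 13000) = 2 - 385*((⅖ - 21/5) + 13000) = 2 - 385*(-19/5 + 13000) = 2 - 385*64981/5 = 2 - 1*5003537 = 2 - 5003537 = -5003535)
(-4*(-9066))/Q = -4*(-9066)/(-5003535) = 36264*(-1/5003535) = -12088/1667845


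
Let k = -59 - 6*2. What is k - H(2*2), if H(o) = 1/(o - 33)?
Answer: -2058/29 ≈ -70.966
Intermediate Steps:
H(o) = 1/(-33 + o)
k = -71 (k = -59 - 12 = -71)
k - H(2*2) = -71 - 1/(-33 + 2*2) = -71 - 1/(-33 + 4) = -71 - 1/(-29) = -71 - 1*(-1/29) = -71 + 1/29 = -2058/29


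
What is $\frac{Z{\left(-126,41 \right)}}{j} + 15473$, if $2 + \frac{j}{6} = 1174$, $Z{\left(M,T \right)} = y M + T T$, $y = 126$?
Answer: $\frac{108791941}{7032} \approx 15471.0$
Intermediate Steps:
$Z{\left(M,T \right)} = T^{2} + 126 M$ ($Z{\left(M,T \right)} = 126 M + T T = 126 M + T^{2} = T^{2} + 126 M$)
$j = 7032$ ($j = -12 + 6 \cdot 1174 = -12 + 7044 = 7032$)
$\frac{Z{\left(-126,41 \right)}}{j} + 15473 = \frac{41^{2} + 126 \left(-126\right)}{7032} + 15473 = \left(1681 - 15876\right) \frac{1}{7032} + 15473 = \left(-14195\right) \frac{1}{7032} + 15473 = - \frac{14195}{7032} + 15473 = \frac{108791941}{7032}$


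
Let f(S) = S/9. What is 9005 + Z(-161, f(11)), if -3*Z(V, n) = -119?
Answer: 27134/3 ≈ 9044.7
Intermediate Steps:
f(S) = S/9 (f(S) = S*(⅑) = S/9)
Z(V, n) = 119/3 (Z(V, n) = -⅓*(-119) = 119/3)
9005 + Z(-161, f(11)) = 9005 + 119/3 = 27134/3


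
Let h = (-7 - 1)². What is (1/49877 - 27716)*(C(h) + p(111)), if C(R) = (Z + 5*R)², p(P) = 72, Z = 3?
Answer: -144322995587331/49877 ≈ -2.8936e+9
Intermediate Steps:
h = 64 (h = (-8)² = 64)
C(R) = (3 + 5*R)²
(1/49877 - 27716)*(C(h) + p(111)) = (1/49877 - 27716)*((3 + 5*64)² + 72) = (1/49877 - 27716)*((3 + 320)² + 72) = -1382390931*(323² + 72)/49877 = -1382390931*(104329 + 72)/49877 = -1382390931/49877*104401 = -144322995587331/49877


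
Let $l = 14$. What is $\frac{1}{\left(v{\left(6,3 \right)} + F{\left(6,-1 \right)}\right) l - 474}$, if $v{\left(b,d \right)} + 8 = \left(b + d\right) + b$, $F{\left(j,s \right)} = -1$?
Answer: $- \frac{1}{390} \approx -0.0025641$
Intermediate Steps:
$v{\left(b,d \right)} = -8 + d + 2 b$ ($v{\left(b,d \right)} = -8 + \left(\left(b + d\right) + b\right) = -8 + \left(d + 2 b\right) = -8 + d + 2 b$)
$\frac{1}{\left(v{\left(6,3 \right)} + F{\left(6,-1 \right)}\right) l - 474} = \frac{1}{\left(\left(-8 + 3 + 2 \cdot 6\right) - 1\right) 14 - 474} = \frac{1}{\left(\left(-8 + 3 + 12\right) - 1\right) 14 - 474} = \frac{1}{\left(7 - 1\right) 14 - 474} = \frac{1}{6 \cdot 14 - 474} = \frac{1}{84 - 474} = \frac{1}{-390} = - \frac{1}{390}$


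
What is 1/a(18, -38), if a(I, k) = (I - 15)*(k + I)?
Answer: -1/60 ≈ -0.016667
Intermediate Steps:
a(I, k) = (-15 + I)*(I + k)
1/a(18, -38) = 1/(18**2 - 15*18 - 15*(-38) + 18*(-38)) = 1/(324 - 270 + 570 - 684) = 1/(-60) = -1/60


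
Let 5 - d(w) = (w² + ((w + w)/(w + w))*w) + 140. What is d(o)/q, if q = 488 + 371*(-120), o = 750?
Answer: 563385/44032 ≈ 12.795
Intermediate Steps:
q = -44032 (q = 488 - 44520 = -44032)
d(w) = -135 - w - w² (d(w) = 5 - ((w² + ((w + w)/(w + w))*w) + 140) = 5 - ((w² + ((2*w)/((2*w)))*w) + 140) = 5 - ((w² + ((2*w)*(1/(2*w)))*w) + 140) = 5 - ((w² + 1*w) + 140) = 5 - ((w² + w) + 140) = 5 - ((w + w²) + 140) = 5 - (140 + w + w²) = 5 + (-140 - w - w²) = -135 - w - w²)
d(o)/q = (-135 - 1*750 - 1*750²)/(-44032) = (-135 - 750 - 1*562500)*(-1/44032) = (-135 - 750 - 562500)*(-1/44032) = -563385*(-1/44032) = 563385/44032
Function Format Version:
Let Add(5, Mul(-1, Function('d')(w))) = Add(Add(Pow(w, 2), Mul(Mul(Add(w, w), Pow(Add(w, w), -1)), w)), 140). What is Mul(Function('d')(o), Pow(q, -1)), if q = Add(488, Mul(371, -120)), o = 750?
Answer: Rational(563385, 44032) ≈ 12.795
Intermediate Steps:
q = -44032 (q = Add(488, -44520) = -44032)
Function('d')(w) = Add(-135, Mul(-1, w), Mul(-1, Pow(w, 2))) (Function('d')(w) = Add(5, Mul(-1, Add(Add(Pow(w, 2), Mul(Mul(Add(w, w), Pow(Add(w, w), -1)), w)), 140))) = Add(5, Mul(-1, Add(Add(Pow(w, 2), Mul(Mul(Mul(2, w), Pow(Mul(2, w), -1)), w)), 140))) = Add(5, Mul(-1, Add(Add(Pow(w, 2), Mul(Mul(Mul(2, w), Mul(Rational(1, 2), Pow(w, -1))), w)), 140))) = Add(5, Mul(-1, Add(Add(Pow(w, 2), Mul(1, w)), 140))) = Add(5, Mul(-1, Add(Add(Pow(w, 2), w), 140))) = Add(5, Mul(-1, Add(Add(w, Pow(w, 2)), 140))) = Add(5, Mul(-1, Add(140, w, Pow(w, 2)))) = Add(5, Add(-140, Mul(-1, w), Mul(-1, Pow(w, 2)))) = Add(-135, Mul(-1, w), Mul(-1, Pow(w, 2))))
Mul(Function('d')(o), Pow(q, -1)) = Mul(Add(-135, Mul(-1, 750), Mul(-1, Pow(750, 2))), Pow(-44032, -1)) = Mul(Add(-135, -750, Mul(-1, 562500)), Rational(-1, 44032)) = Mul(Add(-135, -750, -562500), Rational(-1, 44032)) = Mul(-563385, Rational(-1, 44032)) = Rational(563385, 44032)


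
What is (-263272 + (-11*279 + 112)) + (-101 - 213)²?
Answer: -167633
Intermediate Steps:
(-263272 + (-11*279 + 112)) + (-101 - 213)² = (-263272 + (-3069 + 112)) + (-314)² = (-263272 - 2957) + 98596 = -266229 + 98596 = -167633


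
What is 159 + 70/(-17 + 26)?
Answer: 1501/9 ≈ 166.78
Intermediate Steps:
159 + 70/(-17 + 26) = 159 + 70/9 = 1501/9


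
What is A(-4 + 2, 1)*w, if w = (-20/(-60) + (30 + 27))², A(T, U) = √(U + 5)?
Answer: 29584*√6/9 ≈ 8051.7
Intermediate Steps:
A(T, U) = √(5 + U)
w = 29584/9 (w = (-20*(-1/60) + 57)² = (⅓ + 57)² = (172/3)² = 29584/9 ≈ 3287.1)
A(-4 + 2, 1)*w = √(5 + 1)*(29584/9) = √6*(29584/9) = 29584*√6/9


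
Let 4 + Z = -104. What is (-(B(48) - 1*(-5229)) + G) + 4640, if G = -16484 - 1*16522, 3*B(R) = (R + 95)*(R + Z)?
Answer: -30735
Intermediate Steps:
Z = -108 (Z = -4 - 104 = -108)
B(R) = (-108 + R)*(95 + R)/3 (B(R) = ((R + 95)*(R - 108))/3 = ((95 + R)*(-108 + R))/3 = ((-108 + R)*(95 + R))/3 = (-108 + R)*(95 + R)/3)
G = -33006 (G = -16484 - 16522 = -33006)
(-(B(48) - 1*(-5229)) + G) + 4640 = (-((-3420 - 13/3*48 + (⅓)*48²) - 1*(-5229)) - 33006) + 4640 = (-((-3420 - 208 + (⅓)*2304) + 5229) - 33006) + 4640 = (-((-3420 - 208 + 768) + 5229) - 33006) + 4640 = (-(-2860 + 5229) - 33006) + 4640 = (-1*2369 - 33006) + 4640 = (-2369 - 33006) + 4640 = -35375 + 4640 = -30735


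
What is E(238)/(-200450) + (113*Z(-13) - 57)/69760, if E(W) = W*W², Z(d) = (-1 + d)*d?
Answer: -93634250567/1398339200 ≈ -66.961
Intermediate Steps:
Z(d) = d*(-1 + d)
E(W) = W³
E(238)/(-200450) + (113*Z(-13) - 57)/69760 = 238³/(-200450) + (113*(-13*(-1 - 13)) - 57)/69760 = 13481272*(-1/200450) + (113*(-13*(-14)) - 57)*(1/69760) = -6740636/100225 + (113*182 - 57)*(1/69760) = -6740636/100225 + (20566 - 57)*(1/69760) = -6740636/100225 + 20509*(1/69760) = -6740636/100225 + 20509/69760 = -93634250567/1398339200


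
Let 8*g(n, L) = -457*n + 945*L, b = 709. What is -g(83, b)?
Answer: -316037/4 ≈ -79009.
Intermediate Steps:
g(n, L) = -457*n/8 + 945*L/8 (g(n, L) = (-457*n + 945*L)/8 = -457*n/8 + 945*L/8)
-g(83, b) = -(-457/8*83 + (945/8)*709) = -(-37931/8 + 670005/8) = -1*316037/4 = -316037/4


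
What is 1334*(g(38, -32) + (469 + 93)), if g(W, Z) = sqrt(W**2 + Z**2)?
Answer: 749708 + 2668*sqrt(617) ≈ 8.1598e+5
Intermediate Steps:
1334*(g(38, -32) + (469 + 93)) = 1334*(sqrt(38**2 + (-32)**2) + (469 + 93)) = 1334*(sqrt(1444 + 1024) + 562) = 1334*(sqrt(2468) + 562) = 1334*(2*sqrt(617) + 562) = 1334*(562 + 2*sqrt(617)) = 749708 + 2668*sqrt(617)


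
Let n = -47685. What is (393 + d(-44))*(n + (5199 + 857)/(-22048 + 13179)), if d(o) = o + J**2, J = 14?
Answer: -230493754945/8869 ≈ -2.5989e+7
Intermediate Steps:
d(o) = 196 + o (d(o) = o + 14**2 = o + 196 = 196 + o)
(393 + d(-44))*(n + (5199 + 857)/(-22048 + 13179)) = (393 + (196 - 44))*(-47685 + (5199 + 857)/(-22048 + 13179)) = (393 + 152)*(-47685 + 6056/(-8869)) = 545*(-47685 + 6056*(-1/8869)) = 545*(-47685 - 6056/8869) = 545*(-422924321/8869) = -230493754945/8869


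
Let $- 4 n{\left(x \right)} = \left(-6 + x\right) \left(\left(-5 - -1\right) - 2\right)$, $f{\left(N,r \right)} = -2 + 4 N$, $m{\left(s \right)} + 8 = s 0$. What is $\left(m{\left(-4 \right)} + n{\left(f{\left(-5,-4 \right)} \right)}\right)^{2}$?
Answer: $2500$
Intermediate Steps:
$m{\left(s \right)} = -8$ ($m{\left(s \right)} = -8 + s 0 = -8 + 0 = -8$)
$n{\left(x \right)} = -9 + \frac{3 x}{2}$ ($n{\left(x \right)} = - \frac{\left(-6 + x\right) \left(\left(-5 - -1\right) - 2\right)}{4} = - \frac{\left(-6 + x\right) \left(\left(-5 + 1\right) - 2\right)}{4} = - \frac{\left(-6 + x\right) \left(-4 - 2\right)}{4} = - \frac{\left(-6 + x\right) \left(-6\right)}{4} = - \frac{36 - 6 x}{4} = -9 + \frac{3 x}{2}$)
$\left(m{\left(-4 \right)} + n{\left(f{\left(-5,-4 \right)} \right)}\right)^{2} = \left(-8 + \left(-9 + \frac{3 \left(-2 + 4 \left(-5\right)\right)}{2}\right)\right)^{2} = \left(-8 + \left(-9 + \frac{3 \left(-2 - 20\right)}{2}\right)\right)^{2} = \left(-8 + \left(-9 + \frac{3}{2} \left(-22\right)\right)\right)^{2} = \left(-8 - 42\right)^{2} = \left(-50\right)^{2} = 2500$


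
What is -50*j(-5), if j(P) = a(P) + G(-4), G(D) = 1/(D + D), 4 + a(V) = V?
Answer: 1825/4 ≈ 456.25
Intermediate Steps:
a(V) = -4 + V
G(D) = 1/(2*D)
j(P) = -33/8 + P (j(P) = (-4 + P) + (½)/(-4) = (-4 + P) + (½)*(-¼) = (-4 + P) - ⅛ = -33/8 + P)
-50*j(-5) = -50*(-33/8 - 5) = -50*(-73/8) = 1825/4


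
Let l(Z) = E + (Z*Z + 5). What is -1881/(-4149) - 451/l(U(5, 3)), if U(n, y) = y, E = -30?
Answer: 211255/7376 ≈ 28.641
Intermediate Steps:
l(Z) = -25 + Z² (l(Z) = -30 + (Z*Z + 5) = -30 + (Z² + 5) = -30 + (5 + Z²) = -25 + Z²)
-1881/(-4149) - 451/l(U(5, 3)) = -1881/(-4149) - 451/(-25 + 3²) = -1881*(-1/4149) - 451/(-25 + 9) = 209/461 - 451/(-16) = 209/461 - 451*(-1/16) = 209/461 + 451/16 = 211255/7376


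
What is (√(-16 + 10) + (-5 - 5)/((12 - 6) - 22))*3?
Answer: 15/8 + 3*I*√6 ≈ 1.875 + 7.3485*I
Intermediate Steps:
(√(-16 + 10) + (-5 - 5)/((12 - 6) - 22))*3 = (√(-6) - 10/(6 - 22))*3 = (I*√6 - 10/(-16))*3 = (I*√6 - 10*(-1/16))*3 = (I*√6 + 5/8)*3 = (5/8 + I*√6)*3 = 15/8 + 3*I*√6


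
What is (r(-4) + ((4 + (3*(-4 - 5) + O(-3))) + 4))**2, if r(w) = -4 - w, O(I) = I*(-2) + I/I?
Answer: 144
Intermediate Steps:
O(I) = 1 - 2*I (O(I) = -2*I + 1 = 1 - 2*I)
(r(-4) + ((4 + (3*(-4 - 5) + O(-3))) + 4))**2 = ((-4 - 1*(-4)) + ((4 + (3*(-4 - 5) + (1 - 2*(-3)))) + 4))**2 = ((-4 + 4) + ((4 + (3*(-9) + (1 + 6))) + 4))**2 = (0 + ((4 + (-27 + 7)) + 4))**2 = (0 + ((4 - 20) + 4))**2 = (0 + (-16 + 4))**2 = (0 - 12)**2 = (-12)**2 = 144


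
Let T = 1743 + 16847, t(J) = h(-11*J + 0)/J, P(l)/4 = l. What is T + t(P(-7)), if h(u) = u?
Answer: 18579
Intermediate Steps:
P(l) = 4*l
t(J) = -11 (t(J) = (-11*J + 0)/J = (-11*J)/J = -11)
T = 18590
T + t(P(-7)) = 18590 - 11 = 18579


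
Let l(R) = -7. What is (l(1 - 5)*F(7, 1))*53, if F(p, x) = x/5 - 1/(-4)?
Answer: -3339/20 ≈ -166.95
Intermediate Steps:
F(p, x) = ¼ + x/5 (F(p, x) = x*(⅕) - 1*(-¼) = x/5 + ¼ = ¼ + x/5)
(l(1 - 5)*F(7, 1))*53 = -7*(¼ + (⅕)*1)*53 = -7*(¼ + ⅕)*53 = -7*9/20*53 = -63/20*53 = -3339/20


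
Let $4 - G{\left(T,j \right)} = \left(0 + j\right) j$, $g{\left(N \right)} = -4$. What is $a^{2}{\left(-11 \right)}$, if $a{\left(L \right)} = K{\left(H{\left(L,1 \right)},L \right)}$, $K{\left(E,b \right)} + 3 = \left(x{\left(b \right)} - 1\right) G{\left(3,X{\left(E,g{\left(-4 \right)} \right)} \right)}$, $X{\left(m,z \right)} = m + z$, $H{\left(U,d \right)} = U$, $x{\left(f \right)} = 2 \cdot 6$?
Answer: $5924356$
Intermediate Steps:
$x{\left(f \right)} = 12$
$G{\left(T,j \right)} = 4 - j^{2}$ ($G{\left(T,j \right)} = 4 - \left(0 + j\right) j = 4 - j j = 4 - j^{2}$)
$K{\left(E,b \right)} = 41 - 11 \left(-4 + E\right)^{2}$ ($K{\left(E,b \right)} = -3 + \left(12 - 1\right) \left(4 - \left(E - 4\right)^{2}\right) = -3 + 11 \left(4 - \left(-4 + E\right)^{2}\right) = -3 - \left(-44 + 11 \left(-4 + E\right)^{2}\right) = 41 - 11 \left(-4 + E\right)^{2}$)
$a{\left(L \right)} = 41 - 11 \left(-4 + L\right)^{2}$
$a^{2}{\left(-11 \right)} = \left(41 - 11 \left(-4 - 11\right)^{2}\right)^{2} = \left(41 - 11 \left(-15\right)^{2}\right)^{2} = \left(41 - 2475\right)^{2} = \left(-2434\right)^{2} = 5924356$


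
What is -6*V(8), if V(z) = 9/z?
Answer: -27/4 ≈ -6.7500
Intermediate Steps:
-6*V(8) = -54/8 = -6*9/8 = -27/4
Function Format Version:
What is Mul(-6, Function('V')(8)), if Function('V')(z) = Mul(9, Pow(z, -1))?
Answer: Rational(-27, 4) ≈ -6.7500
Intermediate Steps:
Mul(-6, Function('V')(8)) = Mul(-6, Mul(9, Pow(8, -1))) = Mul(-6, Mul(9, Rational(1, 8))) = Mul(-6, Rational(9, 8)) = Rational(-27, 4)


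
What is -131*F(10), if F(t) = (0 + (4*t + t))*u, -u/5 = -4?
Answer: -131000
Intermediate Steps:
u = 20 (u = -5*(-4) = 20)
F(t) = 100*t (F(t) = (0 + (4*t + t))*20 = (0 + 5*t)*20 = (5*t)*20 = 100*t)
-131*F(10) = -13100*10 = -131*1000 = -131000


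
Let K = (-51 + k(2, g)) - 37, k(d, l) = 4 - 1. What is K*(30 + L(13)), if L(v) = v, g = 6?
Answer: -3655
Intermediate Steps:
k(d, l) = 3
K = -85 (K = (-51 + 3) - 37 = -48 - 37 = -85)
K*(30 + L(13)) = -85*(30 + 13) = -85*43 = -3655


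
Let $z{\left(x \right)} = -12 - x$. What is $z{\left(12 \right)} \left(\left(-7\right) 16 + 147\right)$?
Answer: $-840$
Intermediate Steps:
$z{\left(12 \right)} \left(\left(-7\right) 16 + 147\right) = \left(-12 - 12\right) \left(\left(-7\right) 16 + 147\right) = \left(-12 - 12\right) \left(-112 + 147\right) = \left(-24\right) 35 = -840$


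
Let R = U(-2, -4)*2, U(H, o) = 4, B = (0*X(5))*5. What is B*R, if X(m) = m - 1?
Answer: 0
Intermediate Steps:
X(m) = -1 + m
B = 0 (B = (0*(-1 + 5))*5 = (0*4)*5 = 0*5 = 0)
R = 8 (R = 4*2 = 8)
B*R = 0*8 = 0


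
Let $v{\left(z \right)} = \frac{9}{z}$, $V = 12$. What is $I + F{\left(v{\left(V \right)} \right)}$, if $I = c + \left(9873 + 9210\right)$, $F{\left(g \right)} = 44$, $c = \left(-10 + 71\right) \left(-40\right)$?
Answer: $16687$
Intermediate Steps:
$c = -2440$ ($c = 61 \left(-40\right) = -2440$)
$I = 16643$ ($I = -2440 + \left(9873 + 9210\right) = -2440 + 19083 = 16643$)
$I + F{\left(v{\left(V \right)} \right)} = 16643 + 44 = 16687$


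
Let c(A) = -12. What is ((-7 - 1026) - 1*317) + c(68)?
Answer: -1362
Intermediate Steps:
((-7 - 1026) - 1*317) + c(68) = ((-7 - 1026) - 1*317) - 12 = (-1033 - 317) - 12 = -1350 - 12 = -1362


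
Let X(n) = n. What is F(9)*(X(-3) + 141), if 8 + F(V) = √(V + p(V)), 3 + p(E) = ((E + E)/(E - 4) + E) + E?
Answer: -1104 + 138*√690/5 ≈ -379.01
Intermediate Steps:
p(E) = -3 + 2*E + 2*E/(-4 + E) (p(E) = -3 + (((E + E)/(E - 4) + E) + E) = -3 + (((2*E)/(-4 + E) + E) + E) = -3 + ((2*E/(-4 + E) + E) + E) = -3 + ((E + 2*E/(-4 + E)) + E) = -3 + (2*E + 2*E/(-4 + E)) = -3 + 2*E + 2*E/(-4 + E))
F(V) = -8 + √(V + (12 - 9*V + 2*V²)/(-4 + V))
F(9)*(X(-3) + 141) = (-8 + √((12 - 13*9 + 3*9²)/(-4 + 9)))*(-3 + 141) = (-8 + √((12 - 117 + 3*81)/5))*138 = (-8 + √((12 - 117 + 243)/5))*138 = (-8 + √((⅕)*138))*138 = (-8 + √(138/5))*138 = (-8 + √690/5)*138 = -1104 + 138*√690/5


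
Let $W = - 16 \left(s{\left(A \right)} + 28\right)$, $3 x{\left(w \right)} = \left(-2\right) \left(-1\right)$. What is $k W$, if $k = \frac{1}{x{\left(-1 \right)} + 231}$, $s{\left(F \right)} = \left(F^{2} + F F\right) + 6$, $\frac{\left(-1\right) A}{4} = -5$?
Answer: $- \frac{288}{5} \approx -57.6$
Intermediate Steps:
$A = 20$ ($A = \left(-4\right) \left(-5\right) = 20$)
$x{\left(w \right)} = \frac{2}{3}$ ($x{\left(w \right)} = \frac{\left(-2\right) \left(-1\right)}{3} = \frac{1}{3} \cdot 2 = \frac{2}{3}$)
$s{\left(F \right)} = 6 + 2 F^{2}$ ($s{\left(F \right)} = \left(F^{2} + F^{2}\right) + 6 = 2 F^{2} + 6 = 6 + 2 F^{2}$)
$k = \frac{3}{695}$ ($k = \frac{1}{\frac{2}{3} + 231} = \frac{1}{\frac{695}{3}} = \frac{3}{695} \approx 0.0043165$)
$W = -13344$ ($W = - 16 \left(\left(6 + 2 \cdot 20^{2}\right) + 28\right) = - 16 \left(\left(6 + 2 \cdot 400\right) + 28\right) = - 16 \left(\left(6 + 800\right) + 28\right) = - 16 \left(806 + 28\right) = \left(-16\right) 834 = -13344$)
$k W = \frac{3}{695} \left(-13344\right) = - \frac{288}{5}$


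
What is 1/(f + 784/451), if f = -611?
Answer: -451/274777 ≈ -0.0016413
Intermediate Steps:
1/(f + 784/451) = 1/(-611 + 784/451) = 1/(-274777/451) = -451/274777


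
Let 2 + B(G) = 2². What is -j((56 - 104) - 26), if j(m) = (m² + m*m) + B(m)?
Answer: -10954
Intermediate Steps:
B(G) = 2 (B(G) = -2 + 2² = -2 + 4 = 2)
j(m) = 2 + 2*m² (j(m) = (m² + m*m) + 2 = (m² + m²) + 2 = 2*m² + 2 = 2 + 2*m²)
-j((56 - 104) - 26) = -(2 + 2*((56 - 104) - 26)²) = -(2 + 2*(-48 - 26)²) = -(2 + 2*(-74)²) = -(2 + 2*5476) = -(2 + 10952) = -1*10954 = -10954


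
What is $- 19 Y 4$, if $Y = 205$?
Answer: $-15580$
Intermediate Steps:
$- 19 Y 4 = \left(-19\right) 205 \cdot 4 = \left(-3895\right) 4 = -15580$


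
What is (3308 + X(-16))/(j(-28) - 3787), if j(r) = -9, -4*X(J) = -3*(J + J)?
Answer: -821/949 ≈ -0.86512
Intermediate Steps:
X(J) = 3*J/2 (X(J) = -(-3)*(J + J)/4 = -(-3)*2*J/4 = -(-3)*J/2 = 3*J/2)
(3308 + X(-16))/(j(-28) - 3787) = (3308 + (3/2)*(-16))/(-9 - 3787) = (3308 - 24)/(-3796) = 3284*(-1/3796) = -821/949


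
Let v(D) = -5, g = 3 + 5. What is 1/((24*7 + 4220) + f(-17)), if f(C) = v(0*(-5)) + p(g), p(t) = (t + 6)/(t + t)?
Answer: 8/35071 ≈ 0.00022811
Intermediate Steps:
g = 8
p(t) = (6 + t)/(2*t) (p(t) = (6 + t)/((2*t)) = (6 + t)*(1/(2*t)) = (6 + t)/(2*t))
f(C) = -33/8 (f(C) = -5 + (½)*(6 + 8)/8 = -5 + (½)*(⅛)*14 = -5 + 7/8 = -33/8)
1/((24*7 + 4220) + f(-17)) = 1/((24*7 + 4220) - 33/8) = 1/((168 + 4220) - 33/8) = 1/(4388 - 33/8) = 1/(35071/8) = 8/35071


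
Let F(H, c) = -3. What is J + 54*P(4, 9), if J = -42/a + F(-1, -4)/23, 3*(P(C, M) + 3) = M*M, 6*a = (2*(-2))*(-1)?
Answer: 28356/23 ≈ 1232.9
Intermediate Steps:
a = ⅔ (a = ((2*(-2))*(-1))/6 = (-4*(-1))/6 = (⅙)*4 = ⅔ ≈ 0.66667)
P(C, M) = -3 + M²/3 (P(C, M) = -3 + (M*M)/3 = -3 + M²/3)
J = -1452/23 (J = -42/⅔ - 3/23 = -42*3/2 - 3*1/23 = -63 - 3/23 = -1452/23 ≈ -63.130)
J + 54*P(4, 9) = -1452/23 + 54*(-3 + (⅓)*9²) = -1452/23 + 54*(-3 + (⅓)*81) = -1452/23 + 54*(-3 + 27) = -1452/23 + 54*24 = -1452/23 + 1296 = 28356/23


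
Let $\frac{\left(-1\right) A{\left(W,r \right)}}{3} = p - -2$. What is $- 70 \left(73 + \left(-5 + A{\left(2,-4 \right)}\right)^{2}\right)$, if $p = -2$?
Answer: $-6860$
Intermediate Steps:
$A{\left(W,r \right)} = 0$ ($A{\left(W,r \right)} = - 3 \left(-2 - -2\right) = - 3 \left(-2 + 2\right) = \left(-3\right) 0 = 0$)
$- 70 \left(73 + \left(-5 + A{\left(2,-4 \right)}\right)^{2}\right) = - 70 \left(73 + \left(-5 + 0\right)^{2}\right) = - 70 \left(73 + \left(-5\right)^{2}\right) = - 70 \left(73 + 25\right) = \left(-70\right) 98 = -6860$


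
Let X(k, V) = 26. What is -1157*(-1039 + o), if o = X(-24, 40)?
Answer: 1172041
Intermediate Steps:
o = 26
-1157*(-1039 + o) = -1157*(-1039 + 26) = -1157*(-1013) = 1172041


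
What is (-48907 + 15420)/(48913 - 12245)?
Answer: -33487/36668 ≈ -0.91325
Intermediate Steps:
(-48907 + 15420)/(48913 - 12245) = -33487/36668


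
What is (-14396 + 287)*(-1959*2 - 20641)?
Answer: 346502931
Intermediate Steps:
(-14396 + 287)*(-1959*2 - 20641) = -14109*(-3918 - 20641) = -14109*(-24559) = 346502931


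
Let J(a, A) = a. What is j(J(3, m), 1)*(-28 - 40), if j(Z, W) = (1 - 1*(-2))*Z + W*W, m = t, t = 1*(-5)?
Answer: -680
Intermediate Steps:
t = -5
m = -5
j(Z, W) = W**2 + 3*Z (j(Z, W) = (1 + 2)*Z + W**2 = 3*Z + W**2 = W**2 + 3*Z)
j(J(3, m), 1)*(-28 - 40) = (1**2 + 3*3)*(-28 - 40) = (1 + 9)*(-68) = 10*(-68) = -680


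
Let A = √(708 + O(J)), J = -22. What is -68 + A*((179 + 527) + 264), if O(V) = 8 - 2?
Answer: -68 + 970*√714 ≈ 25851.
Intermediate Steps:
O(V) = 6
A = √714 (A = √(708 + 6) = √714 ≈ 26.721)
-68 + A*((179 + 527) + 264) = -68 + √714*((179 + 527) + 264) = -68 + √714*(706 + 264) = -68 + √714*970 = -68 + 970*√714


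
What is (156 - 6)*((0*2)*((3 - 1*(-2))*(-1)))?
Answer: 0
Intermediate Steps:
(156 - 6)*((0*2)*((3 - 1*(-2))*(-1))) = 150*(0*((3 + 2)*(-1))) = 150*(0*(5*(-1))) = 150*(0*(-5)) = 150*0 = 0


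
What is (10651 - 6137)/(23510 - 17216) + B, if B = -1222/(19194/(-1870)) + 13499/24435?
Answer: 9866345397334/81997775685 ≈ 120.32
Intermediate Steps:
B = 9349415951/78167565 (B = -1222/(19194*(-1/1870)) + 13499*(1/24435) = -1222/(-9597/935) + 13499/24435 = -1222*(-935/9597) + 13499/24435 = 1142570/9597 + 13499/24435 = 9349415951/78167565 ≈ 119.61)
(10651 - 6137)/(23510 - 17216) + B = (10651 - 6137)/(23510 - 17216) + 9349415951/78167565 = 4514/6294 + 9349415951/78167565 = 4514*(1/6294) + 9349415951/78167565 = 2257/3147 + 9349415951/78167565 = 9866345397334/81997775685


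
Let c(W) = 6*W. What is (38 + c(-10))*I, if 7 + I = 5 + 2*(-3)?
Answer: 176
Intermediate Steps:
I = -8 (I = -7 + (5 + 2*(-3)) = -7 + (5 - 6) = -7 - 1 = -8)
(38 + c(-10))*I = (38 + 6*(-10))*(-8) = (38 - 60)*(-8) = -22*(-8) = 176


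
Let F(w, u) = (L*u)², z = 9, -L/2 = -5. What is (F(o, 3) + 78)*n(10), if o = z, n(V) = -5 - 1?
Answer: -5868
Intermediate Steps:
L = 10 (L = -2*(-5) = 10)
n(V) = -6
o = 9
F(w, u) = 100*u² (F(w, u) = (10*u)² = 100*u²)
(F(o, 3) + 78)*n(10) = (100*3² + 78)*(-6) = (100*9 + 78)*(-6) = (900 + 78)*(-6) = 978*(-6) = -5868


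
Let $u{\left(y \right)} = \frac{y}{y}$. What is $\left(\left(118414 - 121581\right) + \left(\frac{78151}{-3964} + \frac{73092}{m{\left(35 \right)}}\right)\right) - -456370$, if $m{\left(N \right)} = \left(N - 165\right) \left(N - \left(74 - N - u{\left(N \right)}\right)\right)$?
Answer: $\frac{116815494613}{257660} \approx 4.5337 \cdot 10^{5}$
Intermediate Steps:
$u{\left(y \right)} = 1$
$m{\left(N \right)} = \left(-165 + N\right) \left(-73 + 2 N\right)$ ($m{\left(N \right)} = \left(N - 165\right) \left(N + \left(\left(N + 1\right) - 74\right)\right) = \left(-165 + N\right) \left(N + \left(\left(1 + N\right) - 74\right)\right) = \left(-165 + N\right) \left(N + \left(-73 + N\right)\right) = \left(-165 + N\right) \left(-73 + 2 N\right)$)
$\left(\left(118414 - 121581\right) + \left(\frac{78151}{-3964} + \frac{73092}{m{\left(35 \right)}}\right)\right) - -456370 = \left(\left(118414 - 121581\right) + \left(\frac{78151}{-3964} + \frac{73092}{12045 - 14105 + 2 \cdot 35^{2}}\right)\right) - -456370 = \left(-3167 + \left(78151 \left(- \frac{1}{3964}\right) + \frac{73092}{12045 - 14105 + 2 \cdot 1225}\right)\right) + 456370 = \left(-3167 - \left(\frac{78151}{3964} - \frac{73092}{12045 - 14105 + 2450}\right)\right) + 456370 = \left(-3167 - \left(\frac{78151}{3964} - \frac{73092}{390}\right)\right) + 456370 = \left(-3167 + \left(- \frac{78151}{3964} + 73092 \cdot \frac{1}{390}\right)\right) + 456370 = \left(-3167 + \left(- \frac{78151}{3964} + \frac{12182}{65}\right)\right) + 456370 = \left(-3167 + \frac{43209633}{257660}\right) + 456370 = - \frac{772799587}{257660} + 456370 = \frac{116815494613}{257660}$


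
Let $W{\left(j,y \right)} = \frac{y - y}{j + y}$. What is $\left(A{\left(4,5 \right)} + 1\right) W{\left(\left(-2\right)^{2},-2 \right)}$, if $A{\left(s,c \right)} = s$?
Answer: $0$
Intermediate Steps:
$W{\left(j,y \right)} = 0$ ($W{\left(j,y \right)} = \frac{0}{j + y} = 0$)
$\left(A{\left(4,5 \right)} + 1\right) W{\left(\left(-2\right)^{2},-2 \right)} = \left(4 + 1\right) 0 = 5 \cdot 0 = 0$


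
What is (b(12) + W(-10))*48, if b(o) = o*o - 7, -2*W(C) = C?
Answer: 6816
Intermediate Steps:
W(C) = -C/2
b(o) = -7 + o**2 (b(o) = o**2 - 7 = -7 + o**2)
(b(12) + W(-10))*48 = ((-7 + 12**2) - 1/2*(-10))*48 = ((-7 + 144) + 5)*48 = (137 + 5)*48 = 142*48 = 6816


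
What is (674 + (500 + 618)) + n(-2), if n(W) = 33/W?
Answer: 3551/2 ≈ 1775.5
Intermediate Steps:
(674 + (500 + 618)) + n(-2) = (674 + (500 + 618)) + 33/(-2) = (674 + 1118) + 33*(-1/2) = 1792 - 33/2 = 3551/2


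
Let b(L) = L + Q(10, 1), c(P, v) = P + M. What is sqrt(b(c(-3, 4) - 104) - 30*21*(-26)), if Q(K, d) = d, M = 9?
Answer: sqrt(16283) ≈ 127.60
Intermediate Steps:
c(P, v) = 9 + P (c(P, v) = P + 9 = 9 + P)
b(L) = 1 + L (b(L) = L + 1 = 1 + L)
sqrt(b(c(-3, 4) - 104) - 30*21*(-26)) = sqrt((1 + ((9 - 3) - 104)) - 30*21*(-26)) = sqrt((1 + (6 - 104)) - 630*(-26)) = sqrt((1 - 98) + 16380) = sqrt(-97 + 16380) = sqrt(16283)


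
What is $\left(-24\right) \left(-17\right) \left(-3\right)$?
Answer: $-1224$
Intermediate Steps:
$\left(-24\right) \left(-17\right) \left(-3\right) = 408 \left(-3\right) = -1224$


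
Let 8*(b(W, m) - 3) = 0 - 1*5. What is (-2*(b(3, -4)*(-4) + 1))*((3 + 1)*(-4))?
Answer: -272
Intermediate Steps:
b(W, m) = 19/8 (b(W, m) = 3 + (0 - 1*5)/8 = 3 + (0 - 5)/8 = 3 + (⅛)*(-5) = 3 - 5/8 = 19/8)
(-2*(b(3, -4)*(-4) + 1))*((3 + 1)*(-4)) = (-2*((19/8)*(-4) + 1))*((3 + 1)*(-4)) = (-2*(-19/2 + 1))*(4*(-4)) = -2*(-17/2)*(-16) = 17*(-16) = -272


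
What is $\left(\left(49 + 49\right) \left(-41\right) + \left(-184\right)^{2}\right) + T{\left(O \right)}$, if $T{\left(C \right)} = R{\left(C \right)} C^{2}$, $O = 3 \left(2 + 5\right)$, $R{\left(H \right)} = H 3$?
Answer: $57621$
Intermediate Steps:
$R{\left(H \right)} = 3 H$
$O = 21$ ($O = 3 \cdot 7 = 21$)
$T{\left(C \right)} = 3 C^{3}$ ($T{\left(C \right)} = 3 C C^{2} = 3 C^{3}$)
$\left(\left(49 + 49\right) \left(-41\right) + \left(-184\right)^{2}\right) + T{\left(O \right)} = \left(\left(49 + 49\right) \left(-41\right) + \left(-184\right)^{2}\right) + 3 \cdot 21^{3} = \left(98 \left(-41\right) + 33856\right) + 3 \cdot 9261 = \left(-4018 + 33856\right) + 27783 = 29838 + 27783 = 57621$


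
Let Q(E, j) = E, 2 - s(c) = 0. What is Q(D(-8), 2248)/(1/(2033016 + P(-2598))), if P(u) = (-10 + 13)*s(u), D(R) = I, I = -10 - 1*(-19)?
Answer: 18297198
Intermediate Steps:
I = 9 (I = -10 + 19 = 9)
s(c) = 2 (s(c) = 2 - 1*0 = 2 + 0 = 2)
D(R) = 9
P(u) = 6 (P(u) = (-10 + 13)*2 = 3*2 = 6)
Q(D(-8), 2248)/(1/(2033016 + P(-2598))) = 9/(1/(2033016 + 6)) = 9/(1/2033022) = 9*2033022 = 18297198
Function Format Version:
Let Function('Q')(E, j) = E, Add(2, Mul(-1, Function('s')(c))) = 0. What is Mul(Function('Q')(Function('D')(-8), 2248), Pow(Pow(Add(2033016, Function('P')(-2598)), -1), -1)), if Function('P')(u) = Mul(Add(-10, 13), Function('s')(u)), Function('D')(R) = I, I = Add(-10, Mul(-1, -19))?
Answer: 18297198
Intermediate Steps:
I = 9 (I = Add(-10, 19) = 9)
Function('s')(c) = 2 (Function('s')(c) = Add(2, Mul(-1, 0)) = Add(2, 0) = 2)
Function('D')(R) = 9
Function('P')(u) = 6 (Function('P')(u) = Mul(Add(-10, 13), 2) = Mul(3, 2) = 6)
Mul(Function('Q')(Function('D')(-8), 2248), Pow(Pow(Add(2033016, Function('P')(-2598)), -1), -1)) = Mul(9, Pow(Pow(Add(2033016, 6), -1), -1)) = Mul(9, Pow(Pow(2033022, -1), -1)) = Mul(9, Pow(Rational(1, 2033022), -1)) = Mul(9, 2033022) = 18297198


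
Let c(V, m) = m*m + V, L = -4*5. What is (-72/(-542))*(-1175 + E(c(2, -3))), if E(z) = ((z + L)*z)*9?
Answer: -74376/271 ≈ -274.45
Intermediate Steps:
L = -20
c(V, m) = V + m² (c(V, m) = m² + V = V + m²)
E(z) = 9*z*(-20 + z) (E(z) = ((z - 20)*z)*9 = ((-20 + z)*z)*9 = (z*(-20 + z))*9 = 9*z*(-20 + z))
(-72/(-542))*(-1175 + E(c(2, -3))) = (-72/(-542))*(-1175 + 9*(2 + (-3)²)*(-20 + (2 + (-3)²))) = (-72*(-1/542))*(-1175 + 9*(2 + 9)*(-20 + (2 + 9))) = 36*(-1175 + 9*11*(-20 + 11))/271 = 36*(-1175 + 9*11*(-9))/271 = 36*(-1175 - 891)/271 = (36/271)*(-2066) = -74376/271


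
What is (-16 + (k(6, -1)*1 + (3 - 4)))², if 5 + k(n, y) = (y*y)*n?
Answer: 256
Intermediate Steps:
k(n, y) = -5 + n*y² (k(n, y) = -5 + (y*y)*n = -5 + y²*n = -5 + n*y²)
(-16 + (k(6, -1)*1 + (3 - 4)))² = (-16 + ((-5 + 6*(-1)²)*1 + (3 - 4)))² = (-16 + ((-5 + 6*1)*1 - 1))² = (-16 + ((-5 + 6)*1 - 1))² = (-16 + (1*1 - 1))² = (-16 + (1 - 1))² = (-16 + 0)² = (-16)² = 256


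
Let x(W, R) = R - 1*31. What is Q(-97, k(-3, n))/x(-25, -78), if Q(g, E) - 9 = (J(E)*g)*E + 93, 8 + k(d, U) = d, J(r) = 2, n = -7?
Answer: -2236/109 ≈ -20.514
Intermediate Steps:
k(d, U) = -8 + d
x(W, R) = -31 + R (x(W, R) = R - 31 = -31 + R)
Q(g, E) = 102 + 2*E*g (Q(g, E) = 9 + ((2*g)*E + 93) = 9 + (2*E*g + 93) = 9 + (93 + 2*E*g) = 102 + 2*E*g)
Q(-97, k(-3, n))/x(-25, -78) = (102 + 2*(-8 - 3)*(-97))/(-31 - 78) = (102 + 2*(-11)*(-97))/(-109) = (102 + 2134)*(-1/109) = 2236*(-1/109) = -2236/109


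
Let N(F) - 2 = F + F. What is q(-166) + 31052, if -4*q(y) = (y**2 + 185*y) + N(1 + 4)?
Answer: 63675/2 ≈ 31838.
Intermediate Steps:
N(F) = 2 + 2*F (N(F) = 2 + (F + F) = 2 + 2*F)
q(y) = -3 - 185*y/4 - y**2/4 (q(y) = -((y**2 + 185*y) + (2 + 2*(1 + 4)))/4 = -((y**2 + 185*y) + (2 + 2*5))/4 = -((y**2 + 185*y) + (2 + 10))/4 = -((y**2 + 185*y) + 12)/4 = -(12 + y**2 + 185*y)/4 = -3 - 185*y/4 - y**2/4)
q(-166) + 31052 = (-3 - 185/4*(-166) - 1/4*(-166)**2) + 31052 = (-3 + 15355/2 - 1/4*27556) + 31052 = (-3 + 15355/2 - 6889) + 31052 = 1571/2 + 31052 = 63675/2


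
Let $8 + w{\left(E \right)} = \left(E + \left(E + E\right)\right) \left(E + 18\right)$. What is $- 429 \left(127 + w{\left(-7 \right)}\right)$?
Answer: $48048$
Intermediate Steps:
$w{\left(E \right)} = -8 + 3 E \left(18 + E\right)$ ($w{\left(E \right)} = -8 + \left(E + \left(E + E\right)\right) \left(E + 18\right) = -8 + \left(E + 2 E\right) \left(18 + E\right) = -8 + 3 E \left(18 + E\right)$)
$- 429 \left(127 + w{\left(-7 \right)}\right) = - 429 \left(127 + \left(-8 + 3 \left(-7\right)^{2} + 54 \left(-7\right)\right)\right) = - 429 \left(127 - 239\right) = \left(-429\right) \left(-112\right) = 48048$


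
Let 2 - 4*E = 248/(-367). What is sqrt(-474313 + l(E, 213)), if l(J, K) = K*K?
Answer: 4*I*sqrt(26809) ≈ 654.94*I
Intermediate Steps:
E = 491/734 (E = 1/2 - 62/(-367) = 1/2 - 62*(-1)/367 = 1/2 - 1/4*(-248/367) = 1/2 + 62/367 = 491/734 ≈ 0.66894)
l(J, K) = K**2
sqrt(-474313 + l(E, 213)) = sqrt(-474313 + 213**2) = sqrt(-474313 + 45369) = sqrt(-428944) = 4*I*sqrt(26809)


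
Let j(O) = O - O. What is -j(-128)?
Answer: 0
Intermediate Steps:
j(O) = 0
-j(-128) = -1*0 = 0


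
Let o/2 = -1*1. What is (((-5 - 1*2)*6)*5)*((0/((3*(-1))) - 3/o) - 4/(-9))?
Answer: -1225/3 ≈ -408.33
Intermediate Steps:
o = -2 (o = 2*(-1*1) = 2*(-1) = -2)
(((-5 - 1*2)*6)*5)*((0/((3*(-1))) - 3/o) - 4/(-9)) = (((-5 - 1*2)*6)*5)*((0/((3*(-1))) - 3/(-2)) - 4/(-9)) = (((-5 - 2)*6)*5)*((0/(-3) - 3*(-½)) - 4*(-⅑)) = (-7*6*5)*((0*(-⅓) + 3/2) + 4/9) = (-42*5)*((0 + 3/2) + 4/9) = -210*(3/2 + 4/9) = -210*35/18 = -1225/3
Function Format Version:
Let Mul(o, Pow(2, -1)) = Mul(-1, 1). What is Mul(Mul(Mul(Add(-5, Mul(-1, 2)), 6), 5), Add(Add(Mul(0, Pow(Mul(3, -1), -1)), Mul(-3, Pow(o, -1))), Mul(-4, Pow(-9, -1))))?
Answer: Rational(-1225, 3) ≈ -408.33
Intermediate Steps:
o = -2 (o = Mul(2, Mul(-1, 1)) = Mul(2, -1) = -2)
Mul(Mul(Mul(Add(-5, Mul(-1, 2)), 6), 5), Add(Add(Mul(0, Pow(Mul(3, -1), -1)), Mul(-3, Pow(o, -1))), Mul(-4, Pow(-9, -1)))) = Mul(Mul(Mul(Add(-5, Mul(-1, 2)), 6), 5), Add(Add(Mul(0, Pow(Mul(3, -1), -1)), Mul(-3, Pow(-2, -1))), Mul(-4, Pow(-9, -1)))) = Mul(Mul(Mul(Add(-5, -2), 6), 5), Add(Add(Mul(0, Pow(-3, -1)), Mul(-3, Rational(-1, 2))), Mul(-4, Rational(-1, 9)))) = Mul(Mul(Mul(-7, 6), 5), Add(Add(Mul(0, Rational(-1, 3)), Rational(3, 2)), Rational(4, 9))) = Mul(Mul(-42, 5), Add(Add(0, Rational(3, 2)), Rational(4, 9))) = Mul(-210, Add(Rational(3, 2), Rational(4, 9))) = Mul(-210, Rational(35, 18)) = Rational(-1225, 3)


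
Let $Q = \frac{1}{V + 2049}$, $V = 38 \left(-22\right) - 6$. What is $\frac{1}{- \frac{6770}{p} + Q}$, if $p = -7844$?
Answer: $\frac{4733854}{4089617} \approx 1.1575$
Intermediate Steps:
$V = -842$ ($V = -836 - 6 = -842$)
$Q = \frac{1}{1207}$ ($Q = \frac{1}{-842 + 2049} = \frac{1}{1207} \approx 0.0008285$)
$\frac{1}{- \frac{6770}{p} + Q} = \frac{1}{- \frac{6770}{-7844} + \frac{1}{1207}} = \frac{1}{\left(-6770\right) \left(- \frac{1}{7844}\right) + \frac{1}{1207}} = \frac{1}{\frac{3385}{3922} + \frac{1}{1207}} = \frac{1}{\frac{4089617}{4733854}} = \frac{4733854}{4089617}$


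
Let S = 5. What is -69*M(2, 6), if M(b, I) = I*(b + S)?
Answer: -2898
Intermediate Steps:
M(b, I) = I*(5 + b) (M(b, I) = I*(b + 5) = I*(5 + b))
-69*M(2, 6) = -414*(5 + 2) = -414*7 = -69*42 = -2898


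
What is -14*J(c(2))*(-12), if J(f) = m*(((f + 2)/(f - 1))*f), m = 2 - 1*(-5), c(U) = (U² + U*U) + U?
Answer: 15680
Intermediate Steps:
c(U) = U + 2*U² (c(U) = (U² + U²) + U = 2*U² + U = U + 2*U²)
m = 7 (m = 2 + 5 = 7)
J(f) = 7*f*(2 + f)/(-1 + f) (J(f) = 7*(((f + 2)/(f - 1))*f) = 7*(((2 + f)/(-1 + f))*f) = 7*(f*(2 + f)/(-1 + f)) = 7*f*(2 + f)/(-1 + f))
-14*J(c(2))*(-12) = -98*2*(1 + 2*2)*(2 + 2*(1 + 2*2))/(-1 + 2*(1 + 2*2))*(-12) = -98*2*(1 + 4)*(2 + 2*(1 + 4))/(-1 + 2*(1 + 4))*(-12) = -98*2*5*(2 + 2*5)/(-1 + 2*5)*(-12) = -98*10*(2 + 10)/(-1 + 10)*(-12) = -98*10*12/9*(-12) = -14*280/3*(-12) = -3920/3*(-12) = 15680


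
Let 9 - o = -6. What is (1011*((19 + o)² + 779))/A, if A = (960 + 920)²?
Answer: 391257/706880 ≈ 0.55350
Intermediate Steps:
o = 15 (o = 9 - 1*(-6) = 9 + 6 = 15)
A = 3534400 (A = 1880² = 3534400)
(1011*((19 + o)² + 779))/A = (1011*((19 + 15)² + 779))/3534400 = (1011*(34² + 779))*(1/3534400) = (1011*(1156 + 779))*(1/3534400) = (1011*1935)*(1/3534400) = 1956285*(1/3534400) = 391257/706880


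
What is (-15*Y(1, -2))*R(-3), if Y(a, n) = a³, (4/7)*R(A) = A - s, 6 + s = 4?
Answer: 105/4 ≈ 26.250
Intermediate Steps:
s = -2 (s = -6 + 4 = -2)
R(A) = 7/2 + 7*A/4 (R(A) = 7*(A - 1*(-2))/4 = 7*(A + 2)/4 = 7*(2 + A)/4 = 7/2 + 7*A/4)
(-15*Y(1, -2))*R(-3) = (-15*1³)*(7/2 + (7/4)*(-3)) = (-15*1)*(7/2 - 21/4) = -15*(-7/4) = 105/4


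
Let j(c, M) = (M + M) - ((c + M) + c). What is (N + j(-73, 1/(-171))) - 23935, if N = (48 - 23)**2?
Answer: -3961045/171 ≈ -23164.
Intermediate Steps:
N = 625 (N = 25**2 = 625)
j(c, M) = M - 2*c (j(c, M) = 2*M - ((M + c) + c) = 2*M - (M + 2*c) = 2*M + (-M - 2*c) = M - 2*c)
(N + j(-73, 1/(-171))) - 23935 = (625 + (1/(-171) - 2*(-73))) - 23935 = (625 + (-1/171 + 146)) - 23935 = (625 + 24965/171) - 23935 = 131840/171 - 23935 = -3961045/171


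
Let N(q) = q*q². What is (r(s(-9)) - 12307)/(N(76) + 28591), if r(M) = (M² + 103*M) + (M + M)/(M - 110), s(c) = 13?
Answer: -1047529/45353999 ≈ -0.023097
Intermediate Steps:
N(q) = q³
r(M) = M² + 103*M + 2*M/(-110 + M) (r(M) = (M² + 103*M) + (2*M)/(-110 + M) = (M² + 103*M) + 2*M/(-110 + M) = M² + 103*M + 2*M/(-110 + M))
(r(s(-9)) - 12307)/(N(76) + 28591) = (13*(-11328 + 13² - 7*13)/(-110 + 13) - 12307)/(76³ + 28591) = (13*(-11328 + 169 - 91)/(-97) - 12307)/(438976 + 28591) = (13*(-1/97)*(-11250) - 12307)/467567 = (146250/97 - 12307)*(1/467567) = -1047529/97*1/467567 = -1047529/45353999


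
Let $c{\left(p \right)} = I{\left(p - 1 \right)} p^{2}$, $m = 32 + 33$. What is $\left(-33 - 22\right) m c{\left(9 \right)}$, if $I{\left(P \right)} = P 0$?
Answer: $0$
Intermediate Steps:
$m = 65$
$I{\left(P \right)} = 0$
$c{\left(p \right)} = 0$ ($c{\left(p \right)} = 0 p^{2} = 0$)
$\left(-33 - 22\right) m c{\left(9 \right)} = \left(-33 - 22\right) 65 \cdot 0 = \left(-55\right) 65 \cdot 0 = \left(-3575\right) 0 = 0$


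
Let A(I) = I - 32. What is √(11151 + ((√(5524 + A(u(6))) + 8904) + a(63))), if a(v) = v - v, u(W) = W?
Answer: √(20055 + √5498) ≈ 141.88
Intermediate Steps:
A(I) = -32 + I
a(v) = 0
√(11151 + ((√(5524 + A(u(6))) + 8904) + a(63))) = √(11151 + ((√(5524 + (-32 + 6)) + 8904) + 0)) = √(11151 + ((√(5524 - 26) + 8904) + 0)) = √(11151 + ((√5498 + 8904) + 0)) = √(11151 + ((8904 + √5498) + 0)) = √(11151 + (8904 + √5498)) = √(20055 + √5498)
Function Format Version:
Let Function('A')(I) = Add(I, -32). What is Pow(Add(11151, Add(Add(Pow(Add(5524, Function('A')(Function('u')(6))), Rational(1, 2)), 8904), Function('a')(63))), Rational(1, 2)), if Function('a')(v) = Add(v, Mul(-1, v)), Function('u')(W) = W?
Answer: Pow(Add(20055, Pow(5498, Rational(1, 2))), Rational(1, 2)) ≈ 141.88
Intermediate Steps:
Function('A')(I) = Add(-32, I)
Function('a')(v) = 0
Pow(Add(11151, Add(Add(Pow(Add(5524, Function('A')(Function('u')(6))), Rational(1, 2)), 8904), Function('a')(63))), Rational(1, 2)) = Pow(Add(11151, Add(Add(Pow(Add(5524, Add(-32, 6)), Rational(1, 2)), 8904), 0)), Rational(1, 2)) = Pow(Add(11151, Add(Add(Pow(Add(5524, -26), Rational(1, 2)), 8904), 0)), Rational(1, 2)) = Pow(Add(11151, Add(Add(Pow(5498, Rational(1, 2)), 8904), 0)), Rational(1, 2)) = Pow(Add(11151, Add(Add(8904, Pow(5498, Rational(1, 2))), 0)), Rational(1, 2)) = Pow(Add(11151, Add(8904, Pow(5498, Rational(1, 2)))), Rational(1, 2)) = Pow(Add(20055, Pow(5498, Rational(1, 2))), Rational(1, 2))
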